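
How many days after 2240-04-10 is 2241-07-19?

Day-of-year of April 10, 2240: 101.
Day-of-year of July 19, 2241: 200.
2240 has 366 days, so 366 − 101 = 265 days remain in 2240.
Total: 265 + 200 = 465 days.

465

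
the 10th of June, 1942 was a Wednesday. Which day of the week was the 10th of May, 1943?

Monday

June 1942: 30 − 10 = 20 days remain.
Then 10 full months totalling 304 days.
May 1–10, 1943: 10 days.
Residual: 334 days.
Total: 334 days.
334 mod 7 = 5, so 5 days after Wednesday is Monday.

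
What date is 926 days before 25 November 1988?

14 May 1986

Count 926 days before November 25, 1988:
May 1986: 31 − 14 = 17 days remain.
Then 29 full months totalling 884 days.
November 1–25, 1988: 25 days.
Total: 17 + 884 + 25 = 926 days.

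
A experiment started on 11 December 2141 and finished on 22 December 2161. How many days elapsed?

Day-of-year of December 11, 2141: 345.
Day-of-year of December 22, 2161: 356.
2141 has 365 days, so 365 − 345 = 20 days remain in 2141.
Full years 2142–2160: 14 common + 5 leap = 14×365 + 5×366 = 6940 days.
Total: 20 + 6940 + 356 = 7316 days.

7316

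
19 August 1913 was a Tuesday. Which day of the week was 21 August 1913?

Within August 1913: 21 − 19 = 2 days.
2 mod 7 = 2, so 2 days after Tuesday is Thursday.

Thursday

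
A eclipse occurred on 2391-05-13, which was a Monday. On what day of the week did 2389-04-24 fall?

Monday

Count forward from the earlier date (April 24, 2389) to the later (May 13, 2391):
Day-of-year of April 24, 2389: 114.
Day-of-year of May 13, 2391: 133.
2389 has 365 days, so 365 − 114 = 251 days remain in 2389.
Full years: 2390: 365. Sum = 365.
Total: 251 + 365 + 133 = 749 days.
749 is a multiple of 7, so 2389-04-24 falls on the same weekday: Monday.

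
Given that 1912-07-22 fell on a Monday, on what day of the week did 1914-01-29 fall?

July 22, 1912 → July 22, 1913: 365 days.
July 1913: 31 − 22 = 9 days remain.
Then August (31), September (30), October (31), November (30), December (31): 31 + 30 + 31 + 30 + 31 = 153 days.
January 1–29, 1914: 29 days.
Residual: 191 days.
Total: 556 days.
556 mod 7 = 3, so 3 days after Monday is Thursday.

Thursday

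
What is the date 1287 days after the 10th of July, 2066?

the 17th of January, 2070

Count 1287 days after July 10, 2066:
July 10, 2066 → July 10, 2067: 365 days.
July 10, 2067 → July 10, 2068: 366 days (2068 is a leap year).
July 10, 2068 → July 10, 2069: 365 days.
July 2069: 31 − 10 = 21 days remain.
Then August (31), September (30), October (31), November (30), December (31): 31 + 30 + 31 + 30 + 31 = 153 days.
January 1–17, 2070: 17 days.
Residual: 191 days.
Total: 1287 days.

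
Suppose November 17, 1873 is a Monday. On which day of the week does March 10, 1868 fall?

Tuesday

Count forward from the earlier date (March 10, 1868) to the later (November 17, 1873):
Day-of-year of March 10, 1868: 70.
Day-of-year of November 17, 1873: 321.
1868 has 366 days, so 366 − 70 = 296 days remain in 1868.
Full years: 1869: 365; 1870: 365; 1871: 365; 1872: 366. Sum = 1461.
Total: 296 + 1461 + 321 = 2078 days.
2078 mod 7 = 6, so 6 days before Monday is Tuesday.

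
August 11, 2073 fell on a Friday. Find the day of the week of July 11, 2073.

Count forward from the earlier date (July 11, 2073) to the later (August 11, 2073):
July 2073: 31 − 11 = 20 days remain.
August 1–11, 2073: 11 days.
Total: 20 + 11 = 31 days.
31 mod 7 = 3, so 3 days before Friday is Tuesday.

Tuesday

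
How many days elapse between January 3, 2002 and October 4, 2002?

274

January 2002: 31 − 3 = 28 days remain.
Then February 2002 (28), March (31), April (30), May (31), June (30), July (31), August (31), September (30): 28 + 31 + 30 + 31 + 30 + 31 + 31 + 30 = 242 days.
October 1–4, 2002: 4 days.
Total: 28 + 242 + 4 = 274 days.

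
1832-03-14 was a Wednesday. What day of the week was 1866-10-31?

Wednesday

Day-of-year of March 14, 1832: 74.
Day-of-year of October 31, 1866: 304.
1832 has 366 days, so 366 − 74 = 292 days remain in 1832.
Full years 1833–1865: 25 common + 8 leap = 25×365 + 8×366 = 12053 days.
Total: 292 + 12053 + 304 = 12649 days.
12649 is a multiple of 7, so 1866-10-31 falls on the same weekday: Wednesday.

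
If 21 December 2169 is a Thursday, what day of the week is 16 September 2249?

Sunday

From December 21, 2169 to December 21, 2248: 79 years, of which 19 contain a Feb 29 — 60×365 + 19×366 = 28854 days.
(2200 is not a leap year (divisible by 100 but not 400).)
December 2248: 31 − 21 = 10 days remain.
Then January (31), February 2249 (28), March (31), April (30), May (31), June (30), July (31), August (31): 31 + 28 + 31 + 30 + 31 + 30 + 31 + 31 = 243 days.
September 1–16, 2249: 16 days.
Residual: 269 days.
Total: 29123 days.
29123 mod 7 = 3, so 3 days after Thursday is Sunday.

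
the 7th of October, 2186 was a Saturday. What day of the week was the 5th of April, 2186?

Wednesday

Count forward from the earlier date (April 5, 2186) to the later (October 7, 2186):
April 2186: 30 − 5 = 25 days remain.
Then May (31), June (30), July (31), August (31), September (30): 31 + 30 + 31 + 31 + 30 = 153 days.
October 1–7, 2186: 7 days.
Total: 25 + 153 + 7 = 185 days.
185 mod 7 = 3, so 3 days before Saturday is Wednesday.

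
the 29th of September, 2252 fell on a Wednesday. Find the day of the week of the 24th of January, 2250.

Thursday

Count forward from the earlier date (January 24, 2250) to the later (September 29, 2252):
Day-of-year of January 24, 2250: 24.
Day-of-year of September 29, 2252: 273.
2250 has 365 days, so 365 − 24 = 341 days remain in 2250.
Full years: 2251: 365. Sum = 365.
Total: 341 + 365 + 273 = 979 days.
979 mod 7 = 6, so 6 days before Wednesday is Thursday.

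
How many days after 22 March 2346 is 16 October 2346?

March 2346: 31 − 22 = 9 days remain.
Then April (30), May (31), June (30), July (31), August (31), September (30): 30 + 31 + 30 + 31 + 31 + 30 = 183 days.
October 1–16, 2346: 16 days.
Total: 9 + 183 + 16 = 208 days.

208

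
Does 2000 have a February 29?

Yes

2000 is a leap year (divisible by 400).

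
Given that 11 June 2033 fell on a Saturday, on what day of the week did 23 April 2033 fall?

Count forward from the earlier date (April 23, 2033) to the later (June 11, 2033):
April 2033: 30 − 23 = 7 days remain.
Then May (31): 31 days.
June 1–11, 2033: 11 days.
Total: 7 + 31 + 11 = 49 days.
49 is a multiple of 7, so 23 April 2033 falls on the same weekday: Saturday.

Saturday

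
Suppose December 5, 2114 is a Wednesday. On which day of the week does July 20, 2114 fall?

Friday

Count forward from the earlier date (July 20, 2114) to the later (December 5, 2114):
July 2114: 31 − 20 = 11 days remain.
Then August (31), September (30), October (31), November (30): 31 + 30 + 31 + 30 = 122 days.
December 1–5, 2114: 5 days.
Total: 11 + 122 + 5 = 138 days.
138 mod 7 = 5, so 5 days before Wednesday is Friday.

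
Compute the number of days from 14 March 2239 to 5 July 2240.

March 14, 2239 → March 14, 2240: 366 days (2240 is a leap year).
March 2240: 31 − 14 = 17 days remain.
Then April (30), May (31), June (30): 30 + 31 + 30 = 91 days.
July 1–5, 2240: 5 days.
Residual: 113 days.
Total: 479 days.

479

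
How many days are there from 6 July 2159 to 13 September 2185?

From July 6, 2159 to July 6, 2185: 26 years, of which 7 contain a Feb 29 — 19×365 + 7×366 = 9497 days.
July 2185: 31 − 6 = 25 days remain.
Then August (31): 31 days.
September 1–13, 2185: 13 days.
Residual: 69 days.
Total: 9566 days.

9566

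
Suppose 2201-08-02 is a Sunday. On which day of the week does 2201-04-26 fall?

Count forward from the earlier date (April 26, 2201) to the later (August 2, 2201):
April 2201: 30 − 26 = 4 days remain.
Then May (31), June (30), July (31): 31 + 30 + 31 = 92 days.
August 1–2, 2201: 2 days.
Total: 4 + 92 + 2 = 98 days.
98 is a multiple of 7, so 2201-04-26 falls on the same weekday: Sunday.

Sunday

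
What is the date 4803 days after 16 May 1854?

10 July 1867

Count 4803 days after May 16, 1854:
Day-of-year of May 16, 1854: 136.
Day-of-year of July 10, 1867: 191.
1854 has 365 days, so 365 − 136 = 229 days remain in 1854.
Full years 1855–1866: 9 common + 3 leap = 9×365 + 3×366 = 4383 days.
Total: 229 + 4383 + 191 = 4803 days.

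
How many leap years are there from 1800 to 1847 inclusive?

11

Years divisible by 4 in [1800, 1847]: 1800, 1804, 1808, 1812, 1816, 1820, 1824, 1828, 1832, 1836, 1840, 1844.
Of these, 1800 is divisible by 100 but not 400, so not leap.
Leap years: 12 − 1 = 11.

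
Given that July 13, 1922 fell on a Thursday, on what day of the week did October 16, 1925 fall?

Friday

July 13, 1922 → July 13, 1923: 365 days.
July 13, 1923 → July 13, 1924: 366 days (1924 is a leap year).
July 13, 1924 → July 13, 1925: 365 days.
July 1925: 31 − 13 = 18 days remain.
Then August (31), September (30): 31 + 30 = 61 days.
October 1–16, 1925: 16 days.
Residual: 95 days.
Total: 1191 days.
1191 mod 7 = 1, so 1 day after Thursday is Friday.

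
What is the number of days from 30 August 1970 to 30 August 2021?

18628

From August 30, 1970 to August 30, 2021: 51 years, of which 13 contain a Feb 29 — 38×365 + 13×366 = 18628 days.
(2000 is a leap year (divisible by 400).)
Total: 18628 days.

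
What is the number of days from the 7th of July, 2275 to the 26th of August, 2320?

Day-of-year of July 7, 2275: 188.
Day-of-year of August 26, 2320: 239.
2275 has 365 days, so 365 − 188 = 177 days remain in 2275.
Full years 2276–2319: 34 common + 10 leap = 34×365 + 10×366 = 16070 days.
Total: 177 + 16070 + 239 = 16486 days.

16486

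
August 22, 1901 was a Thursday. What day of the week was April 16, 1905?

August 22, 1901 → August 22, 1902: 365 days.
August 22, 1902 → August 22, 1903: 365 days.
August 22, 1903 → August 22, 1904: 366 days (1904 is a leap year).
August 1904: 31 − 22 = 9 days remain.
Then September (30), October (31), November (30), December (31), January (31), February 1905 (28), March (31): 30 + 31 + 30 + 31 + 31 + 28 + 31 = 212 days.
April 1–16, 1905: 16 days.
Residual: 237 days.
Total: 1333 days.
1333 mod 7 = 3, so 3 days after Thursday is Sunday.

Sunday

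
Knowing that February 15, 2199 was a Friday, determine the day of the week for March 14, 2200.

Friday

February 15, 2199 → February 15, 2200: 365 days.
February 2200: 28 − 15 = 13 days remain (2200 is not a leap year (divisible by 100 but not 400), so February has 28 days).
March 1–14, 2200: 14 days.
Residual: 27 days.
Total: 392 days.
392 is a multiple of 7, so March 14, 2200 falls on the same weekday: Friday.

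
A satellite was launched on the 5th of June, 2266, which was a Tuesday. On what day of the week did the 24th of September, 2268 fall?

June 5, 2266 → June 5, 2267: 365 days.
June 5, 2267 → June 5, 2268: 366 days (2268 is a leap year).
June 2268: 30 − 5 = 25 days remain.
Then July (31), August (31): 31 + 31 = 62 days.
September 1–24, 2268: 24 days.
Residual: 111 days.
Total: 842 days.
842 mod 7 = 2, so 2 days after Tuesday is Thursday.

Thursday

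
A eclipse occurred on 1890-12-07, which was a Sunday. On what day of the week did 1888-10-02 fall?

Count forward from the earlier date (October 2, 1888) to the later (December 7, 1890):
October 1888: 31 − 2 = 29 days remain.
Then 25 full months totalling 760 days.
December 1–7, 1890: 7 days.
Total: 29 + 760 + 7 = 796 days.
796 mod 7 = 5, so 5 days before Sunday is Tuesday.

Tuesday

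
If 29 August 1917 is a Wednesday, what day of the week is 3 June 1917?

Sunday

Count forward from the earlier date (June 3, 1917) to the later (August 29, 1917):
June 1917: 30 − 3 = 27 days remain.
Then July (31): 31 days.
August 1–29, 1917: 29 days.
Total: 27 + 31 + 29 = 87 days.
87 mod 7 = 3, so 3 days before Wednesday is Sunday.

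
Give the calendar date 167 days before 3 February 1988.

20 August 1987

Count 167 days before February 3, 1988:
August 1987: 31 − 20 = 11 days remain.
Then September (30), October (31), November (30), December (31), January (31): 30 + 31 + 30 + 31 + 31 = 153 days.
February 1–3, 1988: 3 days (1988 is a leap year).
Total: 11 + 153 + 3 = 167 days.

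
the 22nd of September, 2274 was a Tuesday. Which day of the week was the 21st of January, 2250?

Count forward from the earlier date (January 21, 2250) to the later (September 22, 2274):
Day-of-year of January 21, 2250: 21.
Day-of-year of September 22, 2274: 265.
2250 has 365 days, so 365 − 21 = 344 days remain in 2250.
Full years 2251–2273: 17 common + 6 leap = 17×365 + 6×366 = 8401 days.
Total: 344 + 8401 + 265 = 9010 days.
9010 mod 7 = 1, so 1 day before Tuesday is Monday.

Monday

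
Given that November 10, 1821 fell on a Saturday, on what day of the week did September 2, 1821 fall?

Sunday

Count forward from the earlier date (September 2, 1821) to the later (November 10, 1821):
September 1821: 30 − 2 = 28 days remain.
Then October (31): 31 days.
November 1–10, 1821: 10 days.
Total: 28 + 31 + 10 = 69 days.
69 mod 7 = 6, so 6 days before Saturday is Sunday.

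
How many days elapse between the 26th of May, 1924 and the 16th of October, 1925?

Day-of-year of May 26, 1924: 147.
Day-of-year of October 16, 1925: 289.
1924 has 366 days, so 366 − 147 = 219 days remain in 1924.
Total: 219 + 289 = 508 days.

508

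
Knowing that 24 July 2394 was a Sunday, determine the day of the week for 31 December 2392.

Thursday

Count forward from the earlier date (December 31, 2392) to the later (July 24, 2394):
December 31, 2392 → December 31, 2393: 365 days.
December 2393: 31 − 31 = 0 days remain.
Then January (31), February 2394 (28), March (31), April (30), May (31), June (30): 31 + 28 + 31 + 30 + 31 + 30 = 181 days.
July 1–24, 2394: 24 days.
Residual: 205 days.
Total: 570 days.
570 mod 7 = 3, so 3 days before Sunday is Thursday.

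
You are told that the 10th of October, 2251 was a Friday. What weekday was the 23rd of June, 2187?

Saturday

Count forward from the earlier date (June 23, 2187) to the later (October 10, 2251):
Day-of-year of June 23, 2187: 174.
Day-of-year of October 10, 2251: 283.
2187 has 365 days, so 365 − 174 = 191 days remain in 2187.
Full years 2188–2250: 48 common + 15 leap = 48×365 + 15×366 = 23010 days.
Total: 191 + 23010 + 283 = 23484 days.
23484 mod 7 = 6, so 6 days before Friday is Saturday.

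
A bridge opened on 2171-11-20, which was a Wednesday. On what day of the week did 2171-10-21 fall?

Count forward from the earlier date (October 21, 2171) to the later (November 20, 2171):
October 2171: 31 − 21 = 10 days remain.
November 1–20, 2171: 20 days.
Total: 10 + 20 = 30 days.
30 mod 7 = 2, so 2 days before Wednesday is Monday.

Monday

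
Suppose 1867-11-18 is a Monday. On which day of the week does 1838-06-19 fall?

Count forward from the earlier date (June 19, 1838) to the later (November 18, 1867):
From June 19, 1838 to June 19, 1867: 29 years, of which 7 contain a Feb 29 — 22×365 + 7×366 = 10592 days.
June 1867: 30 − 19 = 11 days remain.
Then July (31), August (31), September (30), October (31): 31 + 31 + 30 + 31 = 123 days.
November 1–18, 1867: 18 days.
Residual: 152 days.
Total: 10744 days.
10744 mod 7 = 6, so 6 days before Monday is Tuesday.

Tuesday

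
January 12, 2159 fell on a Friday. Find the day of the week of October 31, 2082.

Saturday

Count forward from the earlier date (October 31, 2082) to the later (January 12, 2159):
From October 31, 2082 to October 31, 2158: 76 years, of which 18 contain a Feb 29 — 58×365 + 18×366 = 27758 days.
(2100 is not a leap year (divisible by 100 but not 400).)
October 2158: 31 − 31 = 0 days remain.
Then November (30), December (31): 30 + 31 = 61 days.
January 1–12, 2159: 12 days.
Residual: 73 days.
Total: 27831 days.
27831 mod 7 = 6, so 6 days before Friday is Saturday.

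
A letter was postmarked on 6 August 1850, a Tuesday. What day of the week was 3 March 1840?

Count forward from the earlier date (March 3, 1840) to the later (August 6, 1850):
Day-of-year of March 3, 1840: 63.
Day-of-year of August 6, 1850: 218.
1840 has 366 days, so 366 − 63 = 303 days remain in 1840.
Full years 1841–1849: 7 common + 2 leap = 7×365 + 2×366 = 3287 days.
Total: 303 + 3287 + 218 = 3808 days.
3808 is a multiple of 7, so 3 March 1840 falls on the same weekday: Tuesday.

Tuesday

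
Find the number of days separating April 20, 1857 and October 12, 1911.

Day-of-year of April 20, 1857: 110.
Day-of-year of October 12, 1911: 285.
1857 has 365 days, so 365 − 110 = 255 days remain in 1857.
Full years 1858–1910: 41 common + 12 leap = 41×365 + 12×366 = 19357 days.
Total: 255 + 19357 + 285 = 19897 days.

19897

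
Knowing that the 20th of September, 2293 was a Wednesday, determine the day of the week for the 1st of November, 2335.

From September 20, 2293 to September 20, 2335: 42 years, of which 9 contain a Feb 29 — 33×365 + 9×366 = 15339 days.
(2300 is not a leap year (divisible by 100 but not 400).)
September 2335: 30 − 20 = 10 days remain.
Then October (31): 31 days.
November 1, 2335: 1 day.
Residual: 42 days.
Total: 15381 days.
15381 mod 7 = 2, so 2 days after Wednesday is Friday.

Friday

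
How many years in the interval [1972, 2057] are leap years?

Years divisible by 4: 1972, 1976, …, 2056 — 22 in all.
2000 is divisible by 400, so still leap.
No century exceptions apply. Count: 22.

22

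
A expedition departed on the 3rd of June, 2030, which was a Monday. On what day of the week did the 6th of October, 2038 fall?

Wednesday

Day-of-year of June 3, 2030: 154.
Day-of-year of October 6, 2038: 279.
2030 has 365 days, so 365 − 154 = 211 days remain in 2030.
Full years 2031–2037: 5 common + 2 leap = 5×365 + 2×366 = 2557 days.
Total: 211 + 2557 + 279 = 3047 days.
3047 mod 7 = 2, so 2 days after Monday is Wednesday.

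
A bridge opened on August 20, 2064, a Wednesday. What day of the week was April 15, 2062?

Count forward from the earlier date (April 15, 2062) to the later (August 20, 2064):
Day-of-year of April 15, 2062: 105.
Day-of-year of August 20, 2064: 233.
2062 has 365 days, so 365 − 105 = 260 days remain in 2062.
Full years: 2063: 365. Sum = 365.
Total: 260 + 365 + 233 = 858 days.
858 mod 7 = 4, so 4 days before Wednesday is Saturday.

Saturday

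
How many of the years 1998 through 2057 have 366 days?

Years divisible by 4: 2000, 2004, …, 2056 — 15 in all.
2000 is divisible by 400, so still leap.
No century exceptions apply. Count: 15.

15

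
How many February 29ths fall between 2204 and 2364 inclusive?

Years divisible by 4: 2204, 2208, …, 2364 — 41 in all.
Of these, 2300 is divisible by 100 but not 400, so not leap.
Leap years: 41 − 1 = 40.

40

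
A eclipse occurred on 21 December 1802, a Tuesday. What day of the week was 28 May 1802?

Count forward from the earlier date (May 28, 1802) to the later (December 21, 1802):
May 1802: 31 − 28 = 3 days remain.
Then June (30), July (31), August (31), September (30), October (31), November (30): 30 + 31 + 31 + 30 + 31 + 30 = 183 days.
December 1–21, 1802: 21 days.
Total: 3 + 183 + 21 = 207 days.
207 mod 7 = 4, so 4 days before Tuesday is Friday.

Friday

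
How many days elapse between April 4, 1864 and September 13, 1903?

14405

From April 4, 1864 to April 4, 1903: 39 years, of which 8 contain a Feb 29 — 31×365 + 8×366 = 14243 days.
(1900 is not a leap year (divisible by 100 but not 400).)
April 1903: 30 − 4 = 26 days remain.
Then May (31), June (30), July (31), August (31): 31 + 30 + 31 + 31 = 123 days.
September 1–13, 1903: 13 days.
Residual: 162 days.
Total: 14405 days.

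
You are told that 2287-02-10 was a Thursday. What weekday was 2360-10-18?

From February 10, 2287 to February 10, 2360: 73 years, of which 17 contain a Feb 29 — 56×365 + 17×366 = 26662 days.
(2300 is not a leap year (divisible by 100 but not 400).)
February 2360: 29 − 10 = 19 days remain (2360 is a leap year, so February has 29 days).
Then March (31), April (30), May (31), June (30), July (31), August (31), September (30): 31 + 30 + 31 + 30 + 31 + 31 + 30 = 214 days.
October 1–18, 2360: 18 days.
Residual: 251 days.
Total: 26913 days.
26913 mod 7 = 5, so 5 days after Thursday is Tuesday.

Tuesday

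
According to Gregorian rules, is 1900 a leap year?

No

1900 is not a leap year (divisible by 100 but not 400).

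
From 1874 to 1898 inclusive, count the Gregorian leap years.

6

Years divisible by 4 in [1874, 1898]: 1876, 1880, 1884, 1888, 1892, 1896.
No century exceptions apply. Count: 6.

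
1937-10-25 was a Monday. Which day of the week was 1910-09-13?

Count forward from the earlier date (September 13, 1910) to the later (October 25, 1937):
From September 13, 1910 to September 13, 1937: 27 years, of which 7 contain a Feb 29 — 20×365 + 7×366 = 9862 days.
September 1937: 30 − 13 = 17 days remain.
October 1–25, 1937: 25 days.
Residual: 42 days.
Total: 9904 days.
9904 mod 7 = 6, so 6 days before Monday is Tuesday.

Tuesday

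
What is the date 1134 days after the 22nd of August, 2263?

the 29th of September, 2266

Count 1134 days after August 22, 2263:
August 22, 2263 → August 22, 2264: 366 days (2264 is a leap year).
August 22, 2264 → August 22, 2265: 365 days.
August 22, 2265 → August 22, 2266: 365 days.
August 2266: 31 − 22 = 9 days remain.
September 1–29, 2266: 29 days.
Residual: 38 days.
Total: 1134 days.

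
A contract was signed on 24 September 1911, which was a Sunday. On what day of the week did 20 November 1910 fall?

Sunday

Count forward from the earlier date (November 20, 1910) to the later (September 24, 1911):
November 1910: 30 − 20 = 10 days remain.
Then 9 full months totalling 274 days.
September 1–24, 1911: 24 days.
Total: 10 + 274 + 24 = 308 days.
308 is a multiple of 7, so 20 November 1910 falls on the same weekday: Sunday.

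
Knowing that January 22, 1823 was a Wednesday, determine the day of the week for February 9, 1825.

Wednesday

January 22, 1823 → January 22, 1824: 365 days.
January 22, 1824 → January 22, 1825: 366 days (1824 is a leap year).
January 1825: 31 − 22 = 9 days remain.
February 1–9, 1825: 9 days (1825 is not a leap year).
Residual: 18 days.
Total: 749 days.
749 is a multiple of 7, so February 9, 1825 falls on the same weekday: Wednesday.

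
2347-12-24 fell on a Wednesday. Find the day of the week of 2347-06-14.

Saturday

Count forward from the earlier date (June 14, 2347) to the later (December 24, 2347):
June 2347: 30 − 14 = 16 days remain.
Then July (31), August (31), September (30), October (31), November (30): 31 + 31 + 30 + 31 + 30 = 153 days.
December 1–24, 2347: 24 days.
Total: 16 + 153 + 24 = 193 days.
193 mod 7 = 4, so 4 days before Wednesday is Saturday.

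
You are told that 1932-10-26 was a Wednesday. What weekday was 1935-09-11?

Day-of-year of October 26, 1932: 300.
Day-of-year of September 11, 1935: 254.
1932 has 366 days, so 366 − 300 = 66 days remain in 1932.
Full years: 1933: 365; 1934: 365. Sum = 730.
Total: 66 + 730 + 254 = 1050 days.
1050 is a multiple of 7, so 1935-09-11 falls on the same weekday: Wednesday.

Wednesday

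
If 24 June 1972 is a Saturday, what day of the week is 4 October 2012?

Thursday

Day-of-year of June 24, 1972: 176.
Day-of-year of October 4, 2012: 278.
1972 has 366 days, so 366 − 176 = 190 days remain in 1972.
Full years 1973–2011: 30 common + 9 leap = 30×365 + 9×366 = 14244 days.
Total: 190 + 14244 + 278 = 14712 days.
14712 mod 7 = 5, so 5 days after Saturday is Thursday.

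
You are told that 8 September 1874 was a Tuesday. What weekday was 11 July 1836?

Monday

Count forward from the earlier date (July 11, 1836) to the later (September 8, 1874):
Day-of-year of July 11, 1836: 193.
Day-of-year of September 8, 1874: 251.
1836 has 366 days, so 366 − 193 = 173 days remain in 1836.
Full years 1837–1873: 28 common + 9 leap = 28×365 + 9×366 = 13514 days.
Total: 173 + 13514 + 251 = 13938 days.
13938 mod 7 = 1, so 1 day before Tuesday is Monday.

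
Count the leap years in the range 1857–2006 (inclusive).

36

Years divisible by 4: 1860, 1864, …, 2004 — 37 in all.
Of these, 1900 is divisible by 100 but not 400, so not leap.
2000 is divisible by 400, so still leap.
Leap years: 37 − 1 = 36.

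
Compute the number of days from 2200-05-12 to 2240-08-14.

14704

From May 12, 2200 to May 12, 2240: 40 years, of which 10 contain a Feb 29 — 30×365 + 10×366 = 14610 days.
May 2240: 31 − 12 = 19 days remain.
Then June (30), July (31): 30 + 31 = 61 days.
August 1–14, 2240: 14 days.
Residual: 94 days.
Total: 14704 days.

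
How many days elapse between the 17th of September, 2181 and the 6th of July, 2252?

From September 17, 2181 to September 17, 2251: 70 years, of which 16 contain a Feb 29 — 54×365 + 16×366 = 25566 days.
(2200 is not a leap year (divisible by 100 but not 400).)
September 2251: 30 − 17 = 13 days remain.
Then 9 full months totalling 274 days.
July 1–6, 2252: 6 days.
Residual: 293 days.
Total: 25859 days.

25859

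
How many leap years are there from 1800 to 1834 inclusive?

Years divisible by 4 in [1800, 1834]: 1800, 1804, 1808, 1812, 1816, 1820, 1824, 1828, 1832.
Of these, 1800 is divisible by 100 but not 400, so not leap.
Leap years: 9 − 1 = 8.

8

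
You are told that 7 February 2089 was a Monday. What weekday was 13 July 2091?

February 7, 2089 → February 7, 2090: 365 days.
February 7, 2090 → February 7, 2091: 365 days.
February 2091: 28 − 7 = 21 days remain (2091 is not a leap year, so February has 28 days).
Then March (31), April (30), May (31), June (30): 31 + 30 + 31 + 30 = 122 days.
July 1–13, 2091: 13 days.
Residual: 156 days.
Total: 886 days.
886 mod 7 = 4, so 4 days after Monday is Friday.

Friday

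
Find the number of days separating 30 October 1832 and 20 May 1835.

932

October 30, 1832 → October 30, 1833: 365 days.
October 30, 1833 → October 30, 1834: 365 days.
October 1834: 31 − 30 = 1 day remains.
Then November (30), December (31), January (31), February 1835 (28), March (31), April (30): 30 + 31 + 31 + 28 + 31 + 30 = 181 days.
May 1–20, 1835: 20 days.
Residual: 202 days.
Total: 932 days.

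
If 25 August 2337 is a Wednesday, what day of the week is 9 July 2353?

Thursday

Day-of-year of August 25, 2337: 237.
Day-of-year of July 9, 2353: 190.
2337 has 365 days, so 365 − 237 = 128 days remain in 2337.
Full years 2338–2352: 11 common + 4 leap = 11×365 + 4×366 = 5479 days.
Total: 128 + 5479 + 190 = 5797 days.
5797 mod 7 = 1, so 1 day after Wednesday is Thursday.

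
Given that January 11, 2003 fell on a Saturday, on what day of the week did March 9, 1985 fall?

Saturday

Count forward from the earlier date (March 9, 1985) to the later (January 11, 2003):
From March 9, 1985 to March 9, 2002: 17 years, of which 4 contain a Feb 29 — 13×365 + 4×366 = 6209 days.
(2000 is a leap year (divisible by 400).)
March 2002: 31 − 9 = 22 days remain.
Then 9 full months totalling 275 days.
January 1–11, 2003: 11 days.
Residual: 308 days.
Total: 6517 days.
6517 is a multiple of 7, so March 9, 1985 falls on the same weekday: Saturday.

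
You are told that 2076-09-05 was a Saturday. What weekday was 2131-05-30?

From September 5, 2076 to September 5, 2130: 54 years, of which 12 contain a Feb 29 — 42×365 + 12×366 = 19722 days.
(2100 is not a leap year (divisible by 100 but not 400).)
September 2130: 30 − 5 = 25 days remain.
Then October (31), November (30), December (31), January (31), February 2131 (28), March (31), April (30): 31 + 30 + 31 + 31 + 28 + 31 + 30 = 212 days.
May 1–30, 2131: 30 days.
Residual: 267 days.
Total: 19989 days.
19989 mod 7 = 4, so 4 days after Saturday is Wednesday.

Wednesday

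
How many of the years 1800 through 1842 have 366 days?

Years divisible by 4 in [1800, 1842]: 1800, 1804, 1808, 1812, 1816, 1820, 1824, 1828, 1832, 1836, 1840.
Of these, 1800 is divisible by 100 but not 400, so not leap.
Leap years: 11 − 1 = 10.

10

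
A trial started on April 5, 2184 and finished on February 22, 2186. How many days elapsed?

April 2184: 30 − 5 = 25 days remain.
Then 21 full months totalling 641 days.
February 1–22, 2186: 22 days (2186 is not a leap year).
Total: 25 + 641 + 22 = 688 days.

688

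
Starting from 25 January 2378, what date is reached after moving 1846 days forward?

14 February 2383

Count 1846 days after January 25, 2378:
January 25, 2378 → January 25, 2379: 365 days.
January 25, 2379 → January 25, 2380: 365 days.
January 25, 2380 → January 25, 2381: 366 days (2380 is a leap year).
January 25, 2381 → January 25, 2382: 365 days.
January 25, 2382 → January 25, 2383: 365 days.
January 2383: 31 − 25 = 6 days remain.
February 1–14, 2383: 14 days (2383 is not a leap year).
Residual: 20 days.
Total: 1846 days.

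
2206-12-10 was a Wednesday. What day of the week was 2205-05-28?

Tuesday

Count forward from the earlier date (May 28, 2205) to the later (December 10, 2206):
Day-of-year of May 28, 2205: 148.
Day-of-year of December 10, 2206: 344.
2205 has 365 days, so 365 − 148 = 217 days remain in 2205.
Total: 217 + 344 = 561 days.
561 mod 7 = 1, so 1 day before Wednesday is Tuesday.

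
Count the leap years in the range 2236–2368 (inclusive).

Years divisible by 4: 2236, 2240, …, 2368 — 34 in all.
Of these, 2300 is divisible by 100 but not 400, so not leap.
Leap years: 34 − 1 = 33.

33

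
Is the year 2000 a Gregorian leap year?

2000 is a leap year (divisible by 400).

Yes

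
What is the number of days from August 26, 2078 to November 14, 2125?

From August 26, 2078 to August 26, 2125: 47 years, of which 11 contain a Feb 29 — 36×365 + 11×366 = 17166 days.
(2100 is not a leap year (divisible by 100 but not 400).)
August 2125: 31 − 26 = 5 days remain.
Then September (30), October (31): 30 + 31 = 61 days.
November 1–14, 2125: 14 days.
Residual: 80 days.
Total: 17246 days.

17246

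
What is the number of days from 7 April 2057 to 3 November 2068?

From April 7, 2057 to April 7, 2068: 11 years, of which 3 contain a Feb 29 — 8×365 + 3×366 = 4018 days.
April 2068: 30 − 7 = 23 days remain.
Then May (31), June (30), July (31), August (31), September (30), October (31): 31 + 30 + 31 + 31 + 30 + 31 = 184 days.
November 1–3, 2068: 3 days.
Residual: 210 days.
Total: 4228 days.

4228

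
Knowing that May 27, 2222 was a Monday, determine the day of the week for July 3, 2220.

Monday

Count forward from the earlier date (July 3, 2220) to the later (May 27, 2222):
July 3, 2220 → July 3, 2221: 365 days.
July 2221: 31 − 3 = 28 days remain.
Then 9 full months totalling 273 days.
May 1–27, 2222: 27 days.
Residual: 328 days.
Total: 693 days.
693 is a multiple of 7, so July 3, 2220 falls on the same weekday: Monday.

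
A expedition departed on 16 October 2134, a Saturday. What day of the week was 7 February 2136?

October 16, 2134 → October 16, 2135: 365 days.
October 2135: 31 − 16 = 15 days remain.
Then November (30), December (31), January (31): 30 + 31 + 31 = 92 days.
February 1–7, 2136: 7 days (2136 is a leap year).
Residual: 114 days.
Total: 479 days.
479 mod 7 = 3, so 3 days after Saturday is Tuesday.

Tuesday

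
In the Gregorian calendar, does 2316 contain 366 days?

2316 is a leap year.

Yes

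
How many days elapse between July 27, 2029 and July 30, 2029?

Within July 2029: 30 − 27 = 3 days.

3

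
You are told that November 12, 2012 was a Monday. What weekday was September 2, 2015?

Wednesday

Day-of-year of November 12, 2012: 317.
Day-of-year of September 2, 2015: 245.
2012 has 366 days, so 366 − 317 = 49 days remain in 2012.
Full years: 2013: 365; 2014: 365. Sum = 730.
Total: 49 + 730 + 245 = 1024 days.
1024 mod 7 = 2, so 2 days after Monday is Wednesday.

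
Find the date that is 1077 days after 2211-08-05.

2214-07-17

Count 1077 days after August 5, 2211:
August 5, 2211 → August 5, 2212: 366 days (2212 is a leap year).
August 5, 2212 → August 5, 2213: 365 days.
August 2213: 31 − 5 = 26 days remain.
Then 10 full months totalling 303 days.
July 1–17, 2214: 17 days.
Residual: 346 days.
Total: 1077 days.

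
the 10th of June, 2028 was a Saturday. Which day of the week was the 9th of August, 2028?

June 2028: 30 − 10 = 20 days remain.
Then July (31): 31 days.
August 1–9, 2028: 9 days.
Total: 20 + 31 + 9 = 60 days.
60 mod 7 = 4, so 4 days after Saturday is Wednesday.

Wednesday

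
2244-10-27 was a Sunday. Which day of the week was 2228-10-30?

Count forward from the earlier date (October 30, 2228) to the later (October 27, 2244):
Day-of-year of October 30, 2228: 304.
Day-of-year of October 27, 2244: 301.
2228 has 366 days, so 366 − 304 = 62 days remain in 2228.
Full years 2229–2243: 12 common + 3 leap = 12×365 + 3×366 = 5478 days.
Total: 62 + 5478 + 301 = 5841 days.
5841 mod 7 = 3, so 3 days before Sunday is Thursday.

Thursday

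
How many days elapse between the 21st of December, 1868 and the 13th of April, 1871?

Day-of-year of December 21, 1868: 356.
Day-of-year of April 13, 1871: 103.
1868 has 366 days, so 366 − 356 = 10 days remain in 1868.
Full years: 1869: 365; 1870: 365. Sum = 730.
Total: 10 + 730 + 103 = 843 days.

843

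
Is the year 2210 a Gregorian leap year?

2210 is not a leap year.

No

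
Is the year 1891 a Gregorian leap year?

No

1891 is not a leap year.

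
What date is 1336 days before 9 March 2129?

12 July 2125

Count 1336 days before March 9, 2129:
July 12, 2125 → July 12, 2126: 365 days.
July 12, 2126 → July 12, 2127: 365 days.
July 12, 2127 → July 12, 2128: 366 days (2128 is a leap year).
July 2128: 31 − 12 = 19 days remain.
Then August (31), September (30), October (31), November (30), December (31), January (31), February 2129 (28): 31 + 30 + 31 + 30 + 31 + 31 + 28 = 212 days.
March 1–9, 2129: 9 days.
Residual: 240 days.
Total: 1336 days.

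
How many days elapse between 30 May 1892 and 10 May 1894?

710

May 30, 1892 → May 30, 1893: 365 days.
May 1893: 31 − 30 = 1 day remains.
Then 11 full months totalling 334 days.
May 1–10, 1894: 10 days.
Residual: 345 days.
Total: 710 days.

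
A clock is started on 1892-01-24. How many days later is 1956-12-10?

From January 24, 1892 to January 24, 1956: 64 years, of which 15 contain a Feb 29 — 49×365 + 15×366 = 23375 days.
(1900 is not a leap year (divisible by 100 but not 400).)
January 1956: 31 − 24 = 7 days remain.
Then 10 full months totalling 304 days.
December 1–10, 1956: 10 days.
Residual: 321 days.
Total: 23696 days.

23696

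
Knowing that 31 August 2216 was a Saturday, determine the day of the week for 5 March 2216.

Tuesday

Count forward from the earlier date (March 5, 2216) to the later (August 31, 2216):
March 2216: 31 − 5 = 26 days remain.
Then April (30), May (31), June (30), July (31): 30 + 31 + 30 + 31 = 122 days.
August 1–31, 2216: 31 days.
Total: 26 + 122 + 31 = 179 days.
179 mod 7 = 4, so 4 days before Saturday is Tuesday.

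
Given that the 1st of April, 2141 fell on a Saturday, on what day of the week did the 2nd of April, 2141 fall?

Within April 2141: 2 − 1 = 1 day.
1 mod 7 = 1, so 1 day after Saturday is Sunday.

Sunday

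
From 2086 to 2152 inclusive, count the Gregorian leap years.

16

Years divisible by 4: 2088, 2092, …, 2152 — 17 in all.
Of these, 2100 is divisible by 100 but not 400, so not leap.
Leap years: 17 − 1 = 16.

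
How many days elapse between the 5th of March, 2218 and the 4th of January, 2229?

Day-of-year of March 5, 2218: 64.
Day-of-year of January 4, 2229: 4.
2218 has 365 days, so 365 − 64 = 301 days remain in 2218.
Full years 2219–2228: 7 common + 3 leap = 7×365 + 3×366 = 3653 days.
Total: 301 + 3653 + 4 = 3958 days.

3958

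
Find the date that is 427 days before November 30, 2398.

September 29, 2397

Count 427 days before November 30, 2398:
September 29, 2397 → September 29, 2398: 365 days.
September 2398: 30 − 29 = 1 day remains.
Then October (31): 31 days.
November 1–30, 2398: 30 days.
Residual: 62 days.
Total: 427 days.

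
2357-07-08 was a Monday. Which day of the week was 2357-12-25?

July 2357: 31 − 8 = 23 days remain.
Then August (31), September (30), October (31), November (30): 31 + 30 + 31 + 30 = 122 days.
December 1–25, 2357: 25 days.
Total: 23 + 122 + 25 = 170 days.
170 mod 7 = 2, so 2 days after Monday is Wednesday.

Wednesday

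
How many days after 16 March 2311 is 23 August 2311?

March 2311: 31 − 16 = 15 days remain.
Then April (30), May (31), June (30), July (31): 30 + 31 + 30 + 31 = 122 days.
August 1–23, 2311: 23 days.
Total: 15 + 122 + 23 = 160 days.

160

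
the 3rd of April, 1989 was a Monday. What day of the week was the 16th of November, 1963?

Count forward from the earlier date (November 16, 1963) to the later (April 3, 1989):
From November 16, 1963 to November 16, 1988: 25 years, of which 7 contain a Feb 29 — 18×365 + 7×366 = 9132 days.
November 1988: 30 − 16 = 14 days remain.
Then December (31), January (31), February 1989 (28), March (31): 31 + 31 + 28 + 31 = 121 days.
April 1–3, 1989: 3 days.
Residual: 138 days.
Total: 9270 days.
9270 mod 7 = 2, so 2 days before Monday is Saturday.

Saturday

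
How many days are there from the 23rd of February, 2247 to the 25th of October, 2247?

244

February 2247: 28 − 23 = 5 days remain (2247 is not a leap year, so February has 28 days).
Then March (31), April (30), May (31), June (30), July (31), August (31), September (30): 31 + 30 + 31 + 30 + 31 + 31 + 30 = 214 days.
October 1–25, 2247: 25 days.
Total: 5 + 214 + 25 = 244 days.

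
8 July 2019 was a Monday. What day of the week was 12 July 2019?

Within July 2019: 12 − 8 = 4 days.
4 mod 7 = 4, so 4 days after Monday is Friday.

Friday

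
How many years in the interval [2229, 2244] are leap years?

Years divisible by 4 in [2229, 2244]: 2232, 2236, 2240, 2244.
No century exceptions apply. Count: 4.

4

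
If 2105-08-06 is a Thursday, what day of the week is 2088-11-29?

Monday

Count forward from the earlier date (November 29, 2088) to the later (August 6, 2105):
From November 29, 2088 to November 29, 2104: 16 years, of which 3 contain a Feb 29 — 13×365 + 3×366 = 5843 days.
(2100 is not a leap year (divisible by 100 but not 400).)
November 2104: 30 − 29 = 1 day remains.
Then December (31), January (31), February 2105 (28), March (31), April (30), May (31), June (30), July (31): 31 + 31 + 28 + 31 + 30 + 31 + 30 + 31 = 243 days.
August 1–6, 2105: 6 days.
Residual: 250 days.
Total: 6093 days.
6093 mod 7 = 3, so 3 days before Thursday is Monday.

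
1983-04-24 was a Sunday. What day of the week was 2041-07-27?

Day-of-year of April 24, 1983: 114.
Day-of-year of July 27, 2041: 208.
1983 has 365 days, so 365 − 114 = 251 days remain in 1983.
Full years 1984–2040: 42 common + 15 leap = 42×365 + 15×366 = 20820 days.
Total: 251 + 20820 + 208 = 21279 days.
21279 mod 7 = 6, so 6 days after Sunday is Saturday.

Saturday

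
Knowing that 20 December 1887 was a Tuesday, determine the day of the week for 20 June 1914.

Saturday

From December 20, 1887 to December 20, 1913: 26 years, of which 6 contain a Feb 29 — 20×365 + 6×366 = 9496 days.
(1900 is not a leap year (divisible by 100 but not 400).)
December 1913: 31 − 20 = 11 days remain.
Then January (31), February 1914 (28), March (31), April (30), May (31): 31 + 28 + 31 + 30 + 31 = 151 days.
June 1–20, 1914: 20 days.
Residual: 182 days.
Total: 9678 days.
9678 mod 7 = 4, so 4 days after Tuesday is Saturday.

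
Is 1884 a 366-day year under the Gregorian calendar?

Yes

1884 is a leap year.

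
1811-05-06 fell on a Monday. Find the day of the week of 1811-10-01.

Tuesday

May 1811: 31 − 6 = 25 days remain.
Then June (30), July (31), August (31), September (30): 30 + 31 + 31 + 30 = 122 days.
October 1, 1811: 1 day.
Total: 25 + 122 + 1 = 148 days.
148 mod 7 = 1, so 1 day after Monday is Tuesday.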